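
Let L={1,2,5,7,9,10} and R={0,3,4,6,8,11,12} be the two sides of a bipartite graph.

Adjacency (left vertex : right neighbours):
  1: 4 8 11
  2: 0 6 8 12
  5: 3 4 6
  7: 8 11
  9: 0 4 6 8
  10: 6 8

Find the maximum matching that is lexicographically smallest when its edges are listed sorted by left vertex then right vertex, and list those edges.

Lex-smallest maximum matching: {(1,4), (2,0), (5,3), (7,11), (9,6), (10,8)}

|M| = 6 (so the lex-smallest maximum matching has 6 edges)
process left vertices in ascending order; for each, take the smallest-labelled available neighbour that still permits 6 edges overall, or leave it unmatched if none does
lex-smallest matching: {1-4, 2-0, 5-3, 7-11, 9-6, 10-8}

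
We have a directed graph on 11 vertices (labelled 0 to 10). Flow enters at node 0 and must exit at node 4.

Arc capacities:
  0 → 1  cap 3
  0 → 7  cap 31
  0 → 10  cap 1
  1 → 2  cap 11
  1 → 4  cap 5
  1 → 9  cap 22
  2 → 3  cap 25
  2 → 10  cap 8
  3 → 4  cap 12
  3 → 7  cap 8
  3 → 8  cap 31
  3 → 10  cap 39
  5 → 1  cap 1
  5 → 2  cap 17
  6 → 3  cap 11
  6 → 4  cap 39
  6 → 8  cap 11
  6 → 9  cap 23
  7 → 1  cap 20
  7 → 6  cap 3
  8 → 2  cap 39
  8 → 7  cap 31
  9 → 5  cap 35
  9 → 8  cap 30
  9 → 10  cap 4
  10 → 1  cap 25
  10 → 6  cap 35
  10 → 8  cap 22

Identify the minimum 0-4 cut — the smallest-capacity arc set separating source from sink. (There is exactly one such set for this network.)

augment #1: 0→1→4 push 3
augment #2: 0→7→1→4 push 2
augment #3: 0→7→6→4 push 3
augment #4: 0→10→6→4 push 1
augment #5: 0→7→1→2→3→4 push 11
augment #6: 0→7→1→9→10→6→4 push 4
augment #7: 0→7→1→9→5→2→3→4 push 1
augment #8: 0→7→1→9→5→2→10→6→4 push 2
max flow = 27; residual-reachable set from 0 gives S-side
cut edges (S→T): {(0,1), (0,10), (7,1), (7,6)} total cap 27

Min-cut arcs: {(0,1), (0,10), (7,1), (7,6)} (total capacity 27)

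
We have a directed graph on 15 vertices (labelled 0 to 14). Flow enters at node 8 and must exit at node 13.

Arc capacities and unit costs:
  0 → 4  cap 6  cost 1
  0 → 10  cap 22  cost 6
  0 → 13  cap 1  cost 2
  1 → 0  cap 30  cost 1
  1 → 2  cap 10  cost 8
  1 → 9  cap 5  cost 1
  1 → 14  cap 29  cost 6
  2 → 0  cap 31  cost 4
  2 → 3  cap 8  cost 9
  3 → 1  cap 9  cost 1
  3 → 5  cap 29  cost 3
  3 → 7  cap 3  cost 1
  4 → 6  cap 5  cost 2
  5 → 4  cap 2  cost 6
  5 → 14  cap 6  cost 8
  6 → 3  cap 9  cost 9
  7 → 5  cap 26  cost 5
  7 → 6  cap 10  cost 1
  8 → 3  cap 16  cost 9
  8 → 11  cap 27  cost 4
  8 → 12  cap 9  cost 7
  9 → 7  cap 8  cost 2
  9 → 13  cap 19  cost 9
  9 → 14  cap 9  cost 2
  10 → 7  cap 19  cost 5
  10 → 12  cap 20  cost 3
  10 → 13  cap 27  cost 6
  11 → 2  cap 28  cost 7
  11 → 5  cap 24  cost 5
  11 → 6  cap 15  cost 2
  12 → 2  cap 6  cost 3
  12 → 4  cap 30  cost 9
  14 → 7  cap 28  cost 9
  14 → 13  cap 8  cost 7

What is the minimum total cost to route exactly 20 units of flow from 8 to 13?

shortest-cost path #1: 8→3→1→0→13 push 1 @ unit cost 13 (adds 13)
shortest-cost path #2: 8→3→1→9→13 push 5 @ unit cost 20 (adds 100)
shortest-cost path #3: 8→3→1→14→13 push 3 @ unit cost 23 (adds 69)
shortest-cost path #4: 8→11→5→14→13 push 5 @ unit cost 24 (adds 120)
shortest-cost path #5: 8→11→5→14→1→0→10→13 push 1 @ unit cost 24 (adds 24)
shortest-cost path #6: 8→12→2→0→10→13 push 5 @ unit cost 26 (adds 130)
total cost = 456

Minimum cost for 20 units: 456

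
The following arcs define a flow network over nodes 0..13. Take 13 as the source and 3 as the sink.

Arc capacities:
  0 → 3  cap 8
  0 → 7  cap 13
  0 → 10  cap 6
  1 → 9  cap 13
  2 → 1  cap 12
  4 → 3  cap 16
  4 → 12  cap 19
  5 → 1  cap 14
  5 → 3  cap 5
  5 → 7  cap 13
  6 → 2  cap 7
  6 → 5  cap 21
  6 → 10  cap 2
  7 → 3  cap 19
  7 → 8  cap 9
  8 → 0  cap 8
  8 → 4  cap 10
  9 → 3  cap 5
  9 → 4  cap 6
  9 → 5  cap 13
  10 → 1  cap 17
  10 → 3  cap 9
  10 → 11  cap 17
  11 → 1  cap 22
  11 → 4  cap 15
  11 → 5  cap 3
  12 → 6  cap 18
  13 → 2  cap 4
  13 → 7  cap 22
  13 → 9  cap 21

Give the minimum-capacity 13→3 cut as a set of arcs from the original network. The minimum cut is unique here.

augment #1: 13→7→3 push 19
augment #2: 13→9→3 push 5
augment #3: 13→9→4→3 push 6
augment #4: 13→9→5→3 push 5
augment #5: 13→7→8→0→3 push 3
augment #6: 13→9→5→7→8→0→3 push 5
augment #7: 13→2→1→9→5→7→8→4→3 push 1
max flow = 44; residual-reachable set from 13 gives S-side
cut edges (S→T): {(5,3), (7,3), (7,8), (9,3), (9,4)} total cap 44

Min-cut arcs: {(5,3), (7,3), (7,8), (9,3), (9,4)} (total capacity 44)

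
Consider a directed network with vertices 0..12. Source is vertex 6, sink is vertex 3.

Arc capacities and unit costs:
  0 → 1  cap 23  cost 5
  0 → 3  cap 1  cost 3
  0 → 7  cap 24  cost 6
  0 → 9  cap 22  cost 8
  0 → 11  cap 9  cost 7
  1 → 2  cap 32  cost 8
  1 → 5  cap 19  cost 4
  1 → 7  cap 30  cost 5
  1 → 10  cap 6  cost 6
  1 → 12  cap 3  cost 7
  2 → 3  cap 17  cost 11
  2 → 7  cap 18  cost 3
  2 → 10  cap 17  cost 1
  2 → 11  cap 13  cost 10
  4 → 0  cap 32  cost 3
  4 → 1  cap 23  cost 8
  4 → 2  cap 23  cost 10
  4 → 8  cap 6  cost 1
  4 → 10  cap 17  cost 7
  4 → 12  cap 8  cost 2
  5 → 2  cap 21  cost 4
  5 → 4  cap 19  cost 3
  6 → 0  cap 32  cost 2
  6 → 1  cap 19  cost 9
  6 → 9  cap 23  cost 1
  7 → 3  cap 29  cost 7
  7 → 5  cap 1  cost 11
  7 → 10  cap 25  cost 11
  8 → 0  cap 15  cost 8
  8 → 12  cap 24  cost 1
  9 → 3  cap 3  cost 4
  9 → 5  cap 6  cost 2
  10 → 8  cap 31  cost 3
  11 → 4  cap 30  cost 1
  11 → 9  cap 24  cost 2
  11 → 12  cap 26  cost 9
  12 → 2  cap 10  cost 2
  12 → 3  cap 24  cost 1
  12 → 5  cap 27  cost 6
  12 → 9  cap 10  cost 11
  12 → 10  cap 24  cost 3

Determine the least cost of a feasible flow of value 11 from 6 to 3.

shortest-cost path #1: 6→9→3 push 3 @ unit cost 5 (adds 15)
shortest-cost path #2: 6→0→3 push 1 @ unit cost 5 (adds 5)
shortest-cost path #3: 6→9→5→4→12→3 push 6 @ unit cost 9 (adds 54)
shortest-cost path #4: 6→0→11→4→12→3 push 1 @ unit cost 13 (adds 13)
total cost = 87

Minimum cost for 11 units: 87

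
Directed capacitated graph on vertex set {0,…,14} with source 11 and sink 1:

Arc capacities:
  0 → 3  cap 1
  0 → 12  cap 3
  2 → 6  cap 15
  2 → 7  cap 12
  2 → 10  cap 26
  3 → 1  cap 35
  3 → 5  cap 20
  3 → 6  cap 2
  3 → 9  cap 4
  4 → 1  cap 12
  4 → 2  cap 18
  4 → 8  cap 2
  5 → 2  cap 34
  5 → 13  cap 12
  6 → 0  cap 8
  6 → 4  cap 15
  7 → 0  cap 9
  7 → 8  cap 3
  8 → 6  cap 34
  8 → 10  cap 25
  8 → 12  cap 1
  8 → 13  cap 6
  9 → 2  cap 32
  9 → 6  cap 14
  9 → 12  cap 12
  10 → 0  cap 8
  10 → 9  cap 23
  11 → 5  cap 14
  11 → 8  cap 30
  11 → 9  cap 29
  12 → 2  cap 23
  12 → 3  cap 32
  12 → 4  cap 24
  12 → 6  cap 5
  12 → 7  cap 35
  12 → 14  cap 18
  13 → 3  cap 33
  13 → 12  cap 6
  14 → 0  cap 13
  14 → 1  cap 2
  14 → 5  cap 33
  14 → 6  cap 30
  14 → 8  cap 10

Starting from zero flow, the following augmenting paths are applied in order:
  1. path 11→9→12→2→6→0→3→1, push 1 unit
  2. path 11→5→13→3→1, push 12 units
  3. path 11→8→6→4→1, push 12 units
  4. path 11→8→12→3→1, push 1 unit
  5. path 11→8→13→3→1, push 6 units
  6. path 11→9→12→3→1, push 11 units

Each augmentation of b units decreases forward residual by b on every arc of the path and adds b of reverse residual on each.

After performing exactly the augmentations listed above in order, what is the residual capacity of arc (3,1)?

after path 1 (11→9→12→2→6→0→3→1, push 1): res(3,1)=34
after path 2 (11→5→13→3→1, push 12): res(3,1)=22
after path 3 (11→8→6→4→1, push 12): res(3,1)=22
after path 4 (11→8→12→3→1, push 1): res(3,1)=21
after path 5 (11→8→13→3→1, push 6): res(3,1)=15
after path 6 (11→9→12→3→1, push 11): res(3,1)=4

Residual capacity of (3,1): 4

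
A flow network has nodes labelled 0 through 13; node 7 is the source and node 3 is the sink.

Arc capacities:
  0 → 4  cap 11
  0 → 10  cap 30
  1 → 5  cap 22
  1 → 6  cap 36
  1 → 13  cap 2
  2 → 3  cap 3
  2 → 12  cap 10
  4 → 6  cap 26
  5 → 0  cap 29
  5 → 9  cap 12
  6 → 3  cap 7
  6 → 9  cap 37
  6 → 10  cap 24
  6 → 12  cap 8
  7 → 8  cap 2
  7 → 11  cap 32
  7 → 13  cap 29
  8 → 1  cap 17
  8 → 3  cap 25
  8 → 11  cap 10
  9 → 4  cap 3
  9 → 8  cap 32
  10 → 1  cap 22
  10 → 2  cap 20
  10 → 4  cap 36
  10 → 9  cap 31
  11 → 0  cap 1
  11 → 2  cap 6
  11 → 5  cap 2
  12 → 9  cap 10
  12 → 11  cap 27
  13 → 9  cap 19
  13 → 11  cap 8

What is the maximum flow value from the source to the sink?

Maximum flow value: 30

augment #1: 7→8→3 bottleneck 2, total now 2
augment #2: 7→11→2→3 bottleneck 3, total now 5
augment #3: 7→13→9→8→3 bottleneck 19, total now 24
augment #4: 7→11→0→4→6→3 bottleneck 1, total now 25
augment #5: 7→11→5→9→8→3 bottleneck 2, total now 27
augment #6: 7→11→2→12→9→8→3 bottleneck 2, total now 29
augment #7: 7→11→2→12→9→4→6→3 bottleneck 1, total now 30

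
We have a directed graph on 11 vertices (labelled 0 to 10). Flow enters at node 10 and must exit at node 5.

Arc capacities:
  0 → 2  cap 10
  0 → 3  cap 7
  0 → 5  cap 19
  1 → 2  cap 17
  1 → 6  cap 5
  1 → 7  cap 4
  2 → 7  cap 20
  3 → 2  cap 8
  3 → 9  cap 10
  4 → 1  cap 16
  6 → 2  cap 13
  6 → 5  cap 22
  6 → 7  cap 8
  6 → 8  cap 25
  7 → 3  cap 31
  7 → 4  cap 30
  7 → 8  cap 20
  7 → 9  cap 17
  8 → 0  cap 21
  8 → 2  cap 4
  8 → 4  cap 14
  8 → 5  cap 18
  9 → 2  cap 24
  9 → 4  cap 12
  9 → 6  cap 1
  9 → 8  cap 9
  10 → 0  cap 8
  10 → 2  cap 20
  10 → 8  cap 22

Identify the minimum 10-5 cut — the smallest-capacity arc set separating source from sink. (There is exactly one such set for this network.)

augment #1: 10→0→5 push 8
augment #2: 10→8→5 push 18
augment #3: 10→8→0→5 push 4
augment #4: 10→2→7→8→0→5 push 7
augment #5: 10→2→7→9→6→5 push 1
augment #6: 10→2→7→4→1→6→5 push 5
max flow = 43; residual-reachable set from 10 gives S-side
cut edges (S→T): {(0,5), (1,6), (8,5), (9,6)} total cap 43

Min-cut arcs: {(0,5), (1,6), (8,5), (9,6)} (total capacity 43)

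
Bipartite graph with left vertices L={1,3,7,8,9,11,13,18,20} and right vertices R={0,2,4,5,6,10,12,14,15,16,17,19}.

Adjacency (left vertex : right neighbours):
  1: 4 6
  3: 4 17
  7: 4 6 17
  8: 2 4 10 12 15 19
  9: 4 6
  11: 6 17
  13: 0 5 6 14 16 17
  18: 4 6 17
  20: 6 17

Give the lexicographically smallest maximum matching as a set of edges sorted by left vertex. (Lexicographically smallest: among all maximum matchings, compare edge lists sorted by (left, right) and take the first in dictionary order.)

|M| = 5 (so the lex-smallest maximum matching has 5 edges)
process left vertices in ascending order; for each, take the smallest-labelled available neighbour that still permits 5 edges overall, or leave it unmatched if none does
lex-smallest matching: {1-4, 3-17, 7-6, 8-2, 13-0}

Lex-smallest maximum matching: {(1,4), (3,17), (7,6), (8,2), (13,0)}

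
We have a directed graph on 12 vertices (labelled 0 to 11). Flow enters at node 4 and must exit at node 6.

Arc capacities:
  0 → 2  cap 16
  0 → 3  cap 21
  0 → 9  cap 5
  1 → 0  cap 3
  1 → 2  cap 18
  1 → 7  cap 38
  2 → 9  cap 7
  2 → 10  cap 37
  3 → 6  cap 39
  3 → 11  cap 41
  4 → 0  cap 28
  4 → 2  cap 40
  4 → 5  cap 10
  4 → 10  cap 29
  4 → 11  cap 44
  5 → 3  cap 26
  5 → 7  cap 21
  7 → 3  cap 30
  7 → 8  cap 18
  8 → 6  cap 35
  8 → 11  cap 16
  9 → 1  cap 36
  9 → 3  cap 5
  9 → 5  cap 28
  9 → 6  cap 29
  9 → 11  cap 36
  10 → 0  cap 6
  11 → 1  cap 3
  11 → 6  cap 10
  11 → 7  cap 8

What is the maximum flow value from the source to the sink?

Maximum flow value: 64

augment #1: 4→11→6 bottleneck 10, total now 10
augment #2: 4→0→3→6 bottleneck 21, total now 31
augment #3: 4→0→9→6 bottleneck 5, total now 36
augment #4: 4→2→9→6 bottleneck 7, total now 43
augment #5: 4→5→3→6 bottleneck 10, total now 53
augment #6: 4→11→7→3→6 bottleneck 8, total now 61
augment #7: 4→11→1→7→8→6 bottleneck 3, total now 64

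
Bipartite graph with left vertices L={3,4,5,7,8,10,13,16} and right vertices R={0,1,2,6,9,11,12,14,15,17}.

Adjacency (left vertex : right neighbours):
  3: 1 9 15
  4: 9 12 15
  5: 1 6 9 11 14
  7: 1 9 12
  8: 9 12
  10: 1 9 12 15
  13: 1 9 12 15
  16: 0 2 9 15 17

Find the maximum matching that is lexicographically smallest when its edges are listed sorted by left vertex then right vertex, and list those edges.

Lex-smallest maximum matching: {(3,1), (4,9), (5,6), (7,12), (10,15), (16,0)}

|M| = 6 (so the lex-smallest maximum matching has 6 edges)
process left vertices in ascending order; for each, take the smallest-labelled available neighbour that still permits 6 edges overall, or leave it unmatched if none does
lex-smallest matching: {3-1, 4-9, 5-6, 7-12, 10-15, 16-0}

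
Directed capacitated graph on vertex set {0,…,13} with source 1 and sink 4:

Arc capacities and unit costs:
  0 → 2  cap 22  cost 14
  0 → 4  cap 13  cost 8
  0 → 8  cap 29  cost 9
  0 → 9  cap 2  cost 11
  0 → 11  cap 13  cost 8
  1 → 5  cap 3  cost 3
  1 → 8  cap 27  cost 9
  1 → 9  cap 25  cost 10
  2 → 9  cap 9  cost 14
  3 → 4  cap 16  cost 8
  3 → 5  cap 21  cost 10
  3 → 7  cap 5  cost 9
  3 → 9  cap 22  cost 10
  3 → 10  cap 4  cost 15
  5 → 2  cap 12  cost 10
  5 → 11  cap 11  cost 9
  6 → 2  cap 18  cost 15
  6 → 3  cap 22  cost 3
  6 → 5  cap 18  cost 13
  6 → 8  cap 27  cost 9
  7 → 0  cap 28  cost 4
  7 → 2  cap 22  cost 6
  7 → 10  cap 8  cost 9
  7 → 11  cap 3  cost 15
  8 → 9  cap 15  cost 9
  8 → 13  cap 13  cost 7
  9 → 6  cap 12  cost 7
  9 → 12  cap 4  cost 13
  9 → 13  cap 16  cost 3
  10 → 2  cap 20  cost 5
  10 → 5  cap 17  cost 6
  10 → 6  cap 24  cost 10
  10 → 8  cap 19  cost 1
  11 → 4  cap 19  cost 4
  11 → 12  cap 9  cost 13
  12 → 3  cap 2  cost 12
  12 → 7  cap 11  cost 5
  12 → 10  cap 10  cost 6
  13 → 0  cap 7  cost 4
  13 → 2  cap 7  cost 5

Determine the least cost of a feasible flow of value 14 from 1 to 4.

shortest-cost path #1: 1→5→11→4 push 3 @ unit cost 16 (adds 48)
shortest-cost path #2: 1→9→13→0→4 push 7 @ unit cost 25 (adds 175)
shortest-cost path #3: 1→9→6→3→4 push 4 @ unit cost 28 (adds 112)
total cost = 335

Minimum cost for 14 units: 335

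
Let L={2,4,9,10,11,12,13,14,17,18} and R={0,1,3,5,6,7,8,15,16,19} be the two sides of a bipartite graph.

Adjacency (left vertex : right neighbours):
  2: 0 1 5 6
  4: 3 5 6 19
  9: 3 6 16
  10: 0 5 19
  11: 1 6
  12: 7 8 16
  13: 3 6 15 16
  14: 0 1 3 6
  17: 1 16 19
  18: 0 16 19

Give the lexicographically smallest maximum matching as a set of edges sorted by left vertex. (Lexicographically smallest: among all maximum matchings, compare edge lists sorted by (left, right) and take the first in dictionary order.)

Lex-smallest maximum matching: {(2,0), (4,3), (9,6), (10,5), (11,1), (12,7), (13,15), (17,16), (18,19)}

|M| = 9 (so the lex-smallest maximum matching has 9 edges)
process left vertices in ascending order; for each, take the smallest-labelled available neighbour that still permits 9 edges overall, or leave it unmatched if none does
lex-smallest matching: {2-0, 4-3, 9-6, 10-5, 11-1, 12-7, 13-15, 17-16, 18-19}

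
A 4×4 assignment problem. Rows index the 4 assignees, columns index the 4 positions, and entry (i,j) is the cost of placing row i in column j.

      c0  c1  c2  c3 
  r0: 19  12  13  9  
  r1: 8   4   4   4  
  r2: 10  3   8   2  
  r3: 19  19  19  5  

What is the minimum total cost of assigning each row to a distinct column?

optimal assignment: row0→col2 (cost 13), row1→col0 (cost 8), row2→col1 (cost 3), row3→col3 (cost 5)
total = 13 + 8 + 3 + 5 = 29

Minimum assignment cost: 29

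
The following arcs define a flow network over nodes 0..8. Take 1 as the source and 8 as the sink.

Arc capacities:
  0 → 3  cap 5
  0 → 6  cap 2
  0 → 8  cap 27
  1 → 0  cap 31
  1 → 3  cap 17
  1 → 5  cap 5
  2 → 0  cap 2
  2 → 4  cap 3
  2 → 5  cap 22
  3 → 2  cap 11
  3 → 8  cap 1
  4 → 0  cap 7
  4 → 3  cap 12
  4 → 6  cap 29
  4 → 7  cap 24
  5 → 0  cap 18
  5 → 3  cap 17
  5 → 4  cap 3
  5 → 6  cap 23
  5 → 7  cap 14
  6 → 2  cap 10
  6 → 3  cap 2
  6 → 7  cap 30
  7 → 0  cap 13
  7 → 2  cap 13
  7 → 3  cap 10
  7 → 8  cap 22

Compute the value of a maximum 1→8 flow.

Maximum flow value: 46

augment #1: 1→0→8 bottleneck 27, total now 27
augment #2: 1→3→8 bottleneck 1, total now 28
augment #3: 1→5→7→8 bottleneck 5, total now 33
augment #4: 1→0→6→7→8 bottleneck 2, total now 35
augment #5: 1→3→2→4→7→8 bottleneck 3, total now 38
augment #6: 1→3→2→5→7→8 bottleneck 8, total now 46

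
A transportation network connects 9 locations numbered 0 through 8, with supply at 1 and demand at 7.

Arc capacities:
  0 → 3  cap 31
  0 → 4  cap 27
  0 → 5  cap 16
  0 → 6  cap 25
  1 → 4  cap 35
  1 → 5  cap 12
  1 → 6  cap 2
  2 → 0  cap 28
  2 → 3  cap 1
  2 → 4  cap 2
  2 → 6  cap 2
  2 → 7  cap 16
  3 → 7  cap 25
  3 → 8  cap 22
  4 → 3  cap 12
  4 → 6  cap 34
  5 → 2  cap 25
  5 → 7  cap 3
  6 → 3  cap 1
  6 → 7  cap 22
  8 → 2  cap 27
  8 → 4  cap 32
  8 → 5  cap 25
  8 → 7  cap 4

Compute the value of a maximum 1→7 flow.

augment #1: 1→5→7 bottleneck 3, total now 3
augment #2: 1→6→7 bottleneck 2, total now 5
augment #3: 1→4→3→7 bottleneck 12, total now 17
augment #4: 1→4→6→7 bottleneck 20, total now 37
augment #5: 1→5→2→7 bottleneck 9, total now 46
augment #6: 1→4→6→3→7 bottleneck 1, total now 47

Maximum flow value: 47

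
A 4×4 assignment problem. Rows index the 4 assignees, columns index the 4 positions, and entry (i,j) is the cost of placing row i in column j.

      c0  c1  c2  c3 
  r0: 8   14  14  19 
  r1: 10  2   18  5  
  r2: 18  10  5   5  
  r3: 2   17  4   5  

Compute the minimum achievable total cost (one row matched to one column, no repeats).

optimal assignment: row0→col0 (cost 8), row1→col1 (cost 2), row2→col3 (cost 5), row3→col2 (cost 4)
total = 8 + 2 + 5 + 4 = 19

Minimum assignment cost: 19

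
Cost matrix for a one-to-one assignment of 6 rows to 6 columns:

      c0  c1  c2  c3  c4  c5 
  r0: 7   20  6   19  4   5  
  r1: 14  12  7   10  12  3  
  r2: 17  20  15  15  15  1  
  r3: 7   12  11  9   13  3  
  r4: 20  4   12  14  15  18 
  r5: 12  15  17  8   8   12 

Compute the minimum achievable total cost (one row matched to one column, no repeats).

optimal assignment: row0→col4 (cost 4), row1→col2 (cost 7), row2→col5 (cost 1), row3→col0 (cost 7), row4→col1 (cost 4), row5→col3 (cost 8)
total = 4 + 7 + 1 + 7 + 4 + 8 = 31

Minimum assignment cost: 31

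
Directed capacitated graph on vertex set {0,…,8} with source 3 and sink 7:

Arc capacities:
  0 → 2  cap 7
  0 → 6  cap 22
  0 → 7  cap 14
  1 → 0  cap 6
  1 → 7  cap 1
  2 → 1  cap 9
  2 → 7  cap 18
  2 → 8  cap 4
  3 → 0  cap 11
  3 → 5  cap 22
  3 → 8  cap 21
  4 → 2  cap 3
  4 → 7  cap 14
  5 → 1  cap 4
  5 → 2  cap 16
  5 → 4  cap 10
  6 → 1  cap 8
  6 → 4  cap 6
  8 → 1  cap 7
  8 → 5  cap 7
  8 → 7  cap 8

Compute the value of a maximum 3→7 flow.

augment #1: 3→0→7 bottleneck 11, total now 11
augment #2: 3→8→7 bottleneck 8, total now 19
augment #3: 3→5→1→7 bottleneck 1, total now 20
augment #4: 3→5→2→7 bottleneck 16, total now 36
augment #5: 3→5→4→7 bottleneck 5, total now 41
augment #6: 3→8→1→0→7 bottleneck 3, total now 44
augment #7: 3→8→5→4→7 bottleneck 5, total now 49
augment #8: 3→8→1→0→2→7 bottleneck 2, total now 51
augment #9: 3→8→1→0→6→4→7 bottleneck 1, total now 52

Maximum flow value: 52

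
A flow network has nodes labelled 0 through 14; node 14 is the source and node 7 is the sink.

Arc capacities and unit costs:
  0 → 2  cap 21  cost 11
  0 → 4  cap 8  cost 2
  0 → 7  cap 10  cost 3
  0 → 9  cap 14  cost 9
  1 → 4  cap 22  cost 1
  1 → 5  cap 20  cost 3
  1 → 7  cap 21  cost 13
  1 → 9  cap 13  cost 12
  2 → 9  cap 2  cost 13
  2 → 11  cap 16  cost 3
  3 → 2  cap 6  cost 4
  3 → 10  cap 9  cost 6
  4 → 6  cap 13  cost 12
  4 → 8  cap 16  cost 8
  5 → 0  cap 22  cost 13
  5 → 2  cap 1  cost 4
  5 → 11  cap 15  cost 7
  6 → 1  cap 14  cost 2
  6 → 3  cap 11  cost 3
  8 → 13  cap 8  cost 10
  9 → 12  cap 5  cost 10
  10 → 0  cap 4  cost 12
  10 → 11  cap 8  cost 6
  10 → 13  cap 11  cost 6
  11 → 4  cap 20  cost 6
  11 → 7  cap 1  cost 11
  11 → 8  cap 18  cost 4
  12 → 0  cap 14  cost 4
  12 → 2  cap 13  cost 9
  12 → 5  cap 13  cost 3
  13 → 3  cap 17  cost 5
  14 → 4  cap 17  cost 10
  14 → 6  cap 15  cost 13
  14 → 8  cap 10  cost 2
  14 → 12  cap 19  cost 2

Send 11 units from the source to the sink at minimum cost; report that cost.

Minimum cost for 11 units: 113

shortest-cost path #1: 14→12→0→7 push 10 @ unit cost 9 (adds 90)
shortest-cost path #2: 14→12→5→11→7 push 1 @ unit cost 23 (adds 23)
total cost = 113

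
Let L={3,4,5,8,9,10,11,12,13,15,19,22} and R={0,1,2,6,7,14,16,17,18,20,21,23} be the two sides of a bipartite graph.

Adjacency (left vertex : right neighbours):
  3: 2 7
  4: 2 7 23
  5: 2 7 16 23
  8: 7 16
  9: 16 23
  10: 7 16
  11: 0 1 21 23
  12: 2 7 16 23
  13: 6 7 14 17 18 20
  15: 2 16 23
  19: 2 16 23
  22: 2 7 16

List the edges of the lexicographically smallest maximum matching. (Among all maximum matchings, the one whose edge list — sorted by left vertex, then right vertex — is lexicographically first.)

Lex-smallest maximum matching: {(3,2), (4,7), (5,16), (9,23), (11,0), (13,6)}

|M| = 6 (so the lex-smallest maximum matching has 6 edges)
process left vertices in ascending order; for each, take the smallest-labelled available neighbour that still permits 6 edges overall, or leave it unmatched if none does
lex-smallest matching: {3-2, 4-7, 5-16, 9-23, 11-0, 13-6}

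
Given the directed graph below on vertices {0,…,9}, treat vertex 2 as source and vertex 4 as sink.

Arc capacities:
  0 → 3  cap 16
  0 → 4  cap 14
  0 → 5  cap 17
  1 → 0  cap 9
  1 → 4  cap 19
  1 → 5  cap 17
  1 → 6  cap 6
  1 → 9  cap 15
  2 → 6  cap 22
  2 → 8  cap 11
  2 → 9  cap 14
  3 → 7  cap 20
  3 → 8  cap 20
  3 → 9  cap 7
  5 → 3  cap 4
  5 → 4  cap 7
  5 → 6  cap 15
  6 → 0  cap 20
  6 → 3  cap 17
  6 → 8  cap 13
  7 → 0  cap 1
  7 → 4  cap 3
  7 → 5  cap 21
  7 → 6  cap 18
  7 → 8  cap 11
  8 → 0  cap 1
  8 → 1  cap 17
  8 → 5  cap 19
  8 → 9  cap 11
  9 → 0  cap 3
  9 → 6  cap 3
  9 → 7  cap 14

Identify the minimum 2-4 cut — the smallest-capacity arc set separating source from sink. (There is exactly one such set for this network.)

Min-cut arcs: {(0,4), (5,4), (7,4), (8,1)} (total capacity 41)

augment #1: 2→6→0→4 push 14
augment #2: 2→8→1→4 push 11
augment #3: 2→9→7→4 push 3
augment #4: 2→6→0→5→4 push 6
augment #5: 2→6→8→1→4 push 2
augment #6: 2→9→0→5→4 push 1
augment #7: 2→9→6→8→1→4 push 3
augment #8: 2→9→7→8→1→4 push 1
max flow = 41; residual-reachable set from 2 gives S-side
cut edges (S→T): {(0,4), (5,4), (7,4), (8,1)} total cap 41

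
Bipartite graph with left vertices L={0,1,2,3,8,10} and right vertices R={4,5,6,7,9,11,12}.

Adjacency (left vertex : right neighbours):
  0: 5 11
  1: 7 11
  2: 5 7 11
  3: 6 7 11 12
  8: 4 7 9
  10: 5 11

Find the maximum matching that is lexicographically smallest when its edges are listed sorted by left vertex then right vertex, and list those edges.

Lex-smallest maximum matching: {(0,5), (1,7), (2,11), (3,6), (8,4)}

|M| = 5 (so the lex-smallest maximum matching has 5 edges)
process left vertices in ascending order; for each, take the smallest-labelled available neighbour that still permits 5 edges overall, or leave it unmatched if none does
lex-smallest matching: {0-5, 1-7, 2-11, 3-6, 8-4}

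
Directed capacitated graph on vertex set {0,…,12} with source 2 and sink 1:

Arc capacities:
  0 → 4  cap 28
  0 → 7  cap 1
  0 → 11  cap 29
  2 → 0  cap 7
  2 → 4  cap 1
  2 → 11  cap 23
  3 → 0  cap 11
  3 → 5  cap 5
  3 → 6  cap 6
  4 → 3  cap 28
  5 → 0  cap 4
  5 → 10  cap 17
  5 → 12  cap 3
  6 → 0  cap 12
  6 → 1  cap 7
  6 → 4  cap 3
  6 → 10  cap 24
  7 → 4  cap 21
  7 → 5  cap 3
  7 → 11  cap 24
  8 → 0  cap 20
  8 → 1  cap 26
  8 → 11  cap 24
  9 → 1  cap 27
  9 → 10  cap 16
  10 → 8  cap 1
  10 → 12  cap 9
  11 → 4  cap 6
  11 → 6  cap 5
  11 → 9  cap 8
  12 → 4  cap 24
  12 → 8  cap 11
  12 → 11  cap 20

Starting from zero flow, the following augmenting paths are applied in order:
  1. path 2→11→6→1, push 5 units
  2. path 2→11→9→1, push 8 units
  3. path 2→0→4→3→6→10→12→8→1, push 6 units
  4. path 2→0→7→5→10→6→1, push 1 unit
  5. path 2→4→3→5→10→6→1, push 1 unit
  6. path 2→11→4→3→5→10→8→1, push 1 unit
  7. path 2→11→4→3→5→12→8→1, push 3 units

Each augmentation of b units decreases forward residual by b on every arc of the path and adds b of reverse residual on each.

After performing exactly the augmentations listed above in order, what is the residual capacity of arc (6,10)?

Residual capacity of (6,10): 20

after path 1 (2→11→6→1, push 5): res(6,10)=24
after path 2 (2→11→9→1, push 8): res(6,10)=24
after path 3 (2→0→4→3→6→10→12→8→1, push 6): res(6,10)=18
after path 4 (2→0→7→5→10→6→1, push 1): res(6,10)=19
after path 5 (2→4→3→5→10→6→1, push 1): res(6,10)=20
after path 6 (2→11→4→3→5→10→8→1, push 1): res(6,10)=20
after path 7 (2→11→4→3→5→12→8→1, push 3): res(6,10)=20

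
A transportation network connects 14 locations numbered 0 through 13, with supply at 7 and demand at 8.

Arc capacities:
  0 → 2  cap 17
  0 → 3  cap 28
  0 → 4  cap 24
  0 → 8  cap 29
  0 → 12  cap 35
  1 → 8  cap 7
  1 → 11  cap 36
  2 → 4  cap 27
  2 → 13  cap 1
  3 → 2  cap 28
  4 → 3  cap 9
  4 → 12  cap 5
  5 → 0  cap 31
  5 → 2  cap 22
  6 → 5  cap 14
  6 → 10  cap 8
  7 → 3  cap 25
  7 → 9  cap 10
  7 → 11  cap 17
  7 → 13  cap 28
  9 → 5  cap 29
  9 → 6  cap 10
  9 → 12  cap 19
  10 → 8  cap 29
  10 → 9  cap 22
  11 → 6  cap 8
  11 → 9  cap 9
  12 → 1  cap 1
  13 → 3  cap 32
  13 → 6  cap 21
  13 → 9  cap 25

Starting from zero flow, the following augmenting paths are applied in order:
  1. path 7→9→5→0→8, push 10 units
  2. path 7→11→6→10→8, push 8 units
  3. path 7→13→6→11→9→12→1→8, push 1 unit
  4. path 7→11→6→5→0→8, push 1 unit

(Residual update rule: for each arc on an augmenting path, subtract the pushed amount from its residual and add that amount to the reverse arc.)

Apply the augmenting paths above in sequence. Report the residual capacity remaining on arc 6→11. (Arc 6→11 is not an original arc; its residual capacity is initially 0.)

Residual capacity of (6,11): 8

after path 1 (7→9→5→0→8, push 10): res(6,11)=0
after path 2 (7→11→6→10→8, push 8): res(6,11)=8
after path 3 (7→13→6→11→9→12→1→8, push 1): res(6,11)=7
after path 4 (7→11→6→5→0→8, push 1): res(6,11)=8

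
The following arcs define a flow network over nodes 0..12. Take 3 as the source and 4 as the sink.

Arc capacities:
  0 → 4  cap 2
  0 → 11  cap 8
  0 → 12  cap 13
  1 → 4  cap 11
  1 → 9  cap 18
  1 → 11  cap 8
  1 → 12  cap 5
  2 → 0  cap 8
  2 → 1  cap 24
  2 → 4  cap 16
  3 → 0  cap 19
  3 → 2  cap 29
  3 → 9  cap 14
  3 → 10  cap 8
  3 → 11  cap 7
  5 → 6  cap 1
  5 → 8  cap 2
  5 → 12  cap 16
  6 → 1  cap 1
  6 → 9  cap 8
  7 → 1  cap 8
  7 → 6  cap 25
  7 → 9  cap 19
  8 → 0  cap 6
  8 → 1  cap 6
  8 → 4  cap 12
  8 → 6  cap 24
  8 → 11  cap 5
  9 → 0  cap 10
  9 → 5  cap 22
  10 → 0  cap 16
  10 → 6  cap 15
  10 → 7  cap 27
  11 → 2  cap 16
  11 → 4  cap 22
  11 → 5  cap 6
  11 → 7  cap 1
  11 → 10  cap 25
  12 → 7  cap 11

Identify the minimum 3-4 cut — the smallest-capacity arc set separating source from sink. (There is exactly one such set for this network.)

augment #1: 3→0→4 push 2
augment #2: 3→2→4 push 16
augment #3: 3→11→4 push 7
augment #4: 3→0→11→4 push 8
augment #5: 3→2→1→4 push 11
augment #6: 3→2→1→11→4 push 2
augment #7: 3→9→5→8→4 push 2
augment #8: 3→10→6→1→11→4 push 1
augment #9: 3→10→7→1→11→4 push 4
max flow = 53; residual-reachable set from 3 gives S-side
cut edges (S→T): {(0,4), (1,4), (2,4), (5,8), (11,4)} total cap 53

Min-cut arcs: {(0,4), (1,4), (2,4), (5,8), (11,4)} (total capacity 53)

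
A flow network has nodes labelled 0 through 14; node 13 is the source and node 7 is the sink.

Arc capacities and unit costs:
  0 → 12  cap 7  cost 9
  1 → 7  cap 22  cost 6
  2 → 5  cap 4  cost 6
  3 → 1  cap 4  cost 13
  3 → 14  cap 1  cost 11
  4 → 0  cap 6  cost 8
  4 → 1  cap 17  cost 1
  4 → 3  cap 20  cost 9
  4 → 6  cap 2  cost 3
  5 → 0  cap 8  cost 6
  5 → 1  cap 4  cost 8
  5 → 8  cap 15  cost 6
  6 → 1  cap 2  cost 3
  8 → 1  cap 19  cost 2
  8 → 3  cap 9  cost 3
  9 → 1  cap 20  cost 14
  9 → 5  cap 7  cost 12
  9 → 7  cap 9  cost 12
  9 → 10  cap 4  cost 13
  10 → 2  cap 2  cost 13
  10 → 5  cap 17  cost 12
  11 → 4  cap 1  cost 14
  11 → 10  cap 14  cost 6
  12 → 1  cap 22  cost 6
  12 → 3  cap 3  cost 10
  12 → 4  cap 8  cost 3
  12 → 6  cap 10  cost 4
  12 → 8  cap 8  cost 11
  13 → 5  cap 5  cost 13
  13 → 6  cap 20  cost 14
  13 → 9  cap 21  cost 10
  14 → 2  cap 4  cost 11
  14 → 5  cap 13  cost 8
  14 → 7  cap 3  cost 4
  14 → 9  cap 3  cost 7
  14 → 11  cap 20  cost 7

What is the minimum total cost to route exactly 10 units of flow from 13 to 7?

shortest-cost path #1: 13→9→7 push 9 @ unit cost 22 (adds 198)
shortest-cost path #2: 13→6→1→7 push 1 @ unit cost 23 (adds 23)
total cost = 221

Minimum cost for 10 units: 221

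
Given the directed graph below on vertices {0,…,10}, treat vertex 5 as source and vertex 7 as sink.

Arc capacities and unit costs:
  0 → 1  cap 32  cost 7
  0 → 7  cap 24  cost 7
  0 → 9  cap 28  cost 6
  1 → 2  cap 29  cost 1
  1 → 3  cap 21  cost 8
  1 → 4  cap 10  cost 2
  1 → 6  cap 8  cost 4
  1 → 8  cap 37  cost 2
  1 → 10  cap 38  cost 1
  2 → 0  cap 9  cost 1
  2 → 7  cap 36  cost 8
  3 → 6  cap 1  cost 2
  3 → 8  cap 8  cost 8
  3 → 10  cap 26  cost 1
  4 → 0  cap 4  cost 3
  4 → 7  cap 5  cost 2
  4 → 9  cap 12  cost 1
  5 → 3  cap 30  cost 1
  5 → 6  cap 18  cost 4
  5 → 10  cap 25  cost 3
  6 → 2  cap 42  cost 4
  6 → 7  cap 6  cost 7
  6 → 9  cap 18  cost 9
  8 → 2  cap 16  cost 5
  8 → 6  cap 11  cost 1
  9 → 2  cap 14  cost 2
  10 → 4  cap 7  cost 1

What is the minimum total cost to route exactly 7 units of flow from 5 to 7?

Minimum cost for 7 units: 46

shortest-cost path #1: 5→3→10→4→7 push 5 @ unit cost 5 (adds 25)
shortest-cost path #2: 5→3→6→7 push 1 @ unit cost 10 (adds 10)
shortest-cost path #3: 5→6→7 push 1 @ unit cost 11 (adds 11)
total cost = 46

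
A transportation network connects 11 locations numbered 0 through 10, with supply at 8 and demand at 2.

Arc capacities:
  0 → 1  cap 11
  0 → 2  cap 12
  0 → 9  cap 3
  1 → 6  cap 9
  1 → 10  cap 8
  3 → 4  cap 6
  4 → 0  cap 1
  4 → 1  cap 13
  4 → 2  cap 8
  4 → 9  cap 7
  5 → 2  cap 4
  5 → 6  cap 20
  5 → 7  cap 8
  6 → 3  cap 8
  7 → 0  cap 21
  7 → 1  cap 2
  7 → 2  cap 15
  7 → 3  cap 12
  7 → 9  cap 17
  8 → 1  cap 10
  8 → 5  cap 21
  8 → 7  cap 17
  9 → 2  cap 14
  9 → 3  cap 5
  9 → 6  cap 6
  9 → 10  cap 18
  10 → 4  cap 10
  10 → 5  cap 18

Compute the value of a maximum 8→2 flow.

augment #1: 8→5→2 bottleneck 4, total now 4
augment #2: 8→7→2 bottleneck 15, total now 19
augment #3: 8→7→0→2 bottleneck 2, total now 21
augment #4: 8→1→10→4→2 bottleneck 8, total now 29
augment #5: 8→5→7→0→2 bottleneck 8, total now 37
augment #6: 8→1→6→3→4→0→2 bottleneck 1, total now 38
augment #7: 8→1→6→3→4→9→2 bottleneck 1, total now 39
augment #8: 8→5→6→3→4→9→2 bottleneck 4, total now 43

Maximum flow value: 43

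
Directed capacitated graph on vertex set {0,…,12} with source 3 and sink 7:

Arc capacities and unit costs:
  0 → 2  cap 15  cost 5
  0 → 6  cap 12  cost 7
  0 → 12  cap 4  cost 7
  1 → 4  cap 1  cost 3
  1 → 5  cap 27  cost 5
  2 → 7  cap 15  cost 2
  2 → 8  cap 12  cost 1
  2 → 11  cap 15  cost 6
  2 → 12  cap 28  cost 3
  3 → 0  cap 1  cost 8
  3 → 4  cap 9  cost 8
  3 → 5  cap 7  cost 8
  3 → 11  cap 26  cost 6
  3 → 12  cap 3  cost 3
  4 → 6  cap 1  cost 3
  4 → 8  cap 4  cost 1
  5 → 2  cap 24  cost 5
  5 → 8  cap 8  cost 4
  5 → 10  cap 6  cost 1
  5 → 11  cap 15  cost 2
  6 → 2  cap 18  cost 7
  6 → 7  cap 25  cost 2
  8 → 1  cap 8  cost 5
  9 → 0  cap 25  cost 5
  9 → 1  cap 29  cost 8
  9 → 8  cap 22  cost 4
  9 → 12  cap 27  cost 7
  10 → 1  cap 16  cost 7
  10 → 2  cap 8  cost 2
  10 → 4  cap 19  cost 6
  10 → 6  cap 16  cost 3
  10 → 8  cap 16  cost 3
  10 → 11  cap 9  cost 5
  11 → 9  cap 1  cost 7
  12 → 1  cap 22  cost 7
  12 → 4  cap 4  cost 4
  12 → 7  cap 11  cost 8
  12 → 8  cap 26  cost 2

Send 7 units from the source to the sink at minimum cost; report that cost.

Minimum cost for 7 units: 85

shortest-cost path #1: 3→12→7 push 3 @ unit cost 11 (adds 33)
shortest-cost path #2: 3→4→6→7 push 1 @ unit cost 13 (adds 13)
shortest-cost path #3: 3→5→10→2→7 push 3 @ unit cost 13 (adds 39)
total cost = 85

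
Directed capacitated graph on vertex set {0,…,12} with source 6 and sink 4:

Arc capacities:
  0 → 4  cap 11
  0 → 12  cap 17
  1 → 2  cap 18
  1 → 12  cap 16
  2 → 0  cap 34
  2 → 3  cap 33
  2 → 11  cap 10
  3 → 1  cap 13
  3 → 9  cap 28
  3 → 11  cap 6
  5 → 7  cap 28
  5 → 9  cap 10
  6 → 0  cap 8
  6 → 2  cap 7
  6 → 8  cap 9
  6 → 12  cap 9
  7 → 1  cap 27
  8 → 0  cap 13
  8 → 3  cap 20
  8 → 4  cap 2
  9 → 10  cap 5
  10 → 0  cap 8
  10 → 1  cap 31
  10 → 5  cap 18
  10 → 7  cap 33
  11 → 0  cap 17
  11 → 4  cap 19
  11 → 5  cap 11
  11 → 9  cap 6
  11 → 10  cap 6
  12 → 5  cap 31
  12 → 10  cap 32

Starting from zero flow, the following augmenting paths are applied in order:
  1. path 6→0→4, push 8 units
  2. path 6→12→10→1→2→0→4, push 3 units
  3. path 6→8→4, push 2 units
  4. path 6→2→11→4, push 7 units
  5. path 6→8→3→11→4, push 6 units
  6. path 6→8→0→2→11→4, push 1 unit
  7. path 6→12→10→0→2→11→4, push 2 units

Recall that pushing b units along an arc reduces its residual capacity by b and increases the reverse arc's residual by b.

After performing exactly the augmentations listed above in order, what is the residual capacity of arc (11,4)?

Residual capacity of (11,4): 3

after path 1 (6→0→4, push 8): res(11,4)=19
after path 2 (6→12→10→1→2→0→4, push 3): res(11,4)=19
after path 3 (6→8→4, push 2): res(11,4)=19
after path 4 (6→2→11→4, push 7): res(11,4)=12
after path 5 (6→8→3→11→4, push 6): res(11,4)=6
after path 6 (6→8→0→2→11→4, push 1): res(11,4)=5
after path 7 (6→12→10→0→2→11→4, push 2): res(11,4)=3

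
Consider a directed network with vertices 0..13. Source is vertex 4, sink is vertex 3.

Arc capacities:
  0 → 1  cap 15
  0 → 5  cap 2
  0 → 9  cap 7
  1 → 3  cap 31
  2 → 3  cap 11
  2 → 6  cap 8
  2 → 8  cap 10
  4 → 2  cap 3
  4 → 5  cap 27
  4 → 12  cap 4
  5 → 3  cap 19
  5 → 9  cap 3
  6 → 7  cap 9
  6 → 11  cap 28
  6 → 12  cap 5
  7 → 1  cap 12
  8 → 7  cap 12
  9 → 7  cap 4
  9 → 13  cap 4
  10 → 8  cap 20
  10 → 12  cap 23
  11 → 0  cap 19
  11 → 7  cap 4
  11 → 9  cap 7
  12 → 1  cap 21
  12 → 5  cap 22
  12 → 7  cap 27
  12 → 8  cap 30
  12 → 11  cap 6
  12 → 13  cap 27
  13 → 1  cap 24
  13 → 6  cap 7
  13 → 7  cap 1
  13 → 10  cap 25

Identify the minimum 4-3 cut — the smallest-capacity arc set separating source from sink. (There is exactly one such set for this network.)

Min-cut arcs: {(4,2), (4,12), (5,3), (5,9)} (total capacity 29)

augment #1: 4→2→3 push 3
augment #2: 4→5→3 push 19
augment #3: 4→12→1→3 push 4
augment #4: 4→5→9→7→1→3 push 3
max flow = 29; residual-reachable set from 4 gives S-side
cut edges (S→T): {(4,2), (4,12), (5,3), (5,9)} total cap 29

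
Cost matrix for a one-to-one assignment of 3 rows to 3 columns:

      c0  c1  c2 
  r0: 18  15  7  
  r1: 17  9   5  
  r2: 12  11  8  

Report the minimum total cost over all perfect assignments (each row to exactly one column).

Minimum assignment cost: 28

optimal assignment: row0→col2 (cost 7), row1→col1 (cost 9), row2→col0 (cost 12)
total = 7 + 9 + 12 = 28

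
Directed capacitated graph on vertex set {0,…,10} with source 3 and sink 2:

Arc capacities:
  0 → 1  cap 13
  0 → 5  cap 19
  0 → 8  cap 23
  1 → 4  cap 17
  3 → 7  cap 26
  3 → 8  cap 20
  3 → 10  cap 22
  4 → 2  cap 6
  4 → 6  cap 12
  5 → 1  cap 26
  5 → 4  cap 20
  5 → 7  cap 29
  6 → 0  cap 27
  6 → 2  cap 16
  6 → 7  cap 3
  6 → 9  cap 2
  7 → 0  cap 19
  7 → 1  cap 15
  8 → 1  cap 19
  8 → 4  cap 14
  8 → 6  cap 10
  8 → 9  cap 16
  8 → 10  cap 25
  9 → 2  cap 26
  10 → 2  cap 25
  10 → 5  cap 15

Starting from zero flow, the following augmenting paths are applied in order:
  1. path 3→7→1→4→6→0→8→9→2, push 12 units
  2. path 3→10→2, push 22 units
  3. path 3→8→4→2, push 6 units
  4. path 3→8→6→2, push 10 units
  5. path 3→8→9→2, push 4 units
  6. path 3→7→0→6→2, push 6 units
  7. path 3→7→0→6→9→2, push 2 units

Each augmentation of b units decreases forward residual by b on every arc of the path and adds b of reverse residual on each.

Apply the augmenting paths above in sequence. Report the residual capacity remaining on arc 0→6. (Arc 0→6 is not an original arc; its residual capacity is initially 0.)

after path 1 (3→7→1→4→6→0→8→9→2, push 12): res(0,6)=12
after path 2 (3→10→2, push 22): res(0,6)=12
after path 3 (3→8→4→2, push 6): res(0,6)=12
after path 4 (3→8→6→2, push 10): res(0,6)=12
after path 5 (3→8→9→2, push 4): res(0,6)=12
after path 6 (3→7→0→6→2, push 6): res(0,6)=6
after path 7 (3→7→0→6→9→2, push 2): res(0,6)=4

Residual capacity of (0,6): 4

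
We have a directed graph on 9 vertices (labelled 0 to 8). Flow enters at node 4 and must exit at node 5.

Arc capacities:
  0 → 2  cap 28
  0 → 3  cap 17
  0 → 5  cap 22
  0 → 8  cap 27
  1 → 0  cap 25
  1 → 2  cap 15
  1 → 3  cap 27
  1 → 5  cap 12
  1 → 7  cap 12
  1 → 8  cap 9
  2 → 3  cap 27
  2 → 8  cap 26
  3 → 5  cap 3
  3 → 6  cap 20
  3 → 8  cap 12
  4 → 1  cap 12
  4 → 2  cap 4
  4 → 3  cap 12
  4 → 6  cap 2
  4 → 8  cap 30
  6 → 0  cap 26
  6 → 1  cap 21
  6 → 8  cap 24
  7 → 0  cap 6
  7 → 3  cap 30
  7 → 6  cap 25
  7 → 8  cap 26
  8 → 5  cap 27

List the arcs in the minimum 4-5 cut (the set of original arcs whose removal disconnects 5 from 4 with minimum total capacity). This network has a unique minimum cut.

augment #1: 4→1→5 push 12
augment #2: 4→3→5 push 3
augment #3: 4→8→5 push 27
augment #4: 4→6→0→5 push 2
augment #5: 4→3→6→0→5 push 9
augment #6: 4→2→3→6→0→5 push 4
max flow = 57; residual-reachable set from 4 gives S-side
cut edges (S→T): {(4,1), (4,2), (4,3), (4,6), (8,5)} total cap 57

Min-cut arcs: {(4,1), (4,2), (4,3), (4,6), (8,5)} (total capacity 57)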